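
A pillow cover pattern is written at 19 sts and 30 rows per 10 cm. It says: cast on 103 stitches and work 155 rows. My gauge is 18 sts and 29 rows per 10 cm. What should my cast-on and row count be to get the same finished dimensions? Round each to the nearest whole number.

Cast on 98 stitches; work 150 rows.

Stitches: 103 × 18/19 = 97.58 → 98.
Rows: 155 × 29/30 = 149.83 → 150.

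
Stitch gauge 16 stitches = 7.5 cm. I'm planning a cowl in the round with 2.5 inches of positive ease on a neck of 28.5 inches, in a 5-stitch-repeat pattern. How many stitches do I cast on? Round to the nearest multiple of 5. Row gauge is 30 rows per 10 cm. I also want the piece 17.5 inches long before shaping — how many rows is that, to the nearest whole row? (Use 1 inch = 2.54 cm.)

Finished = 28.5 + 2.5 = 31 inches.
31 inches × 2.54 = 78.74 cm.
16/7.5 = 2.133 sts per cm; 78.74 × 2.133 = 167.98 sts.
Nearest multiple of 5 → 170.
17.5 inches = 44.45 cm; × 3 = 133.35 → 133 rows.

Cast on 170 stitches; work 133 rows.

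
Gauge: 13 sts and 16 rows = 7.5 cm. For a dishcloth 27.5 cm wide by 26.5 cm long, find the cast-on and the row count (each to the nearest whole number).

Cast on 48 stitches and work 57 rows.

Stitch gauge = 13/7.5 = 1.733 sts/cm; 27.5 × 1.733 = 47.67 → 48 sts.
Row gauge = 16/7.5 = 2.133 rows/cm; 26.5 × 2.133 = 56.53 → 57 rows.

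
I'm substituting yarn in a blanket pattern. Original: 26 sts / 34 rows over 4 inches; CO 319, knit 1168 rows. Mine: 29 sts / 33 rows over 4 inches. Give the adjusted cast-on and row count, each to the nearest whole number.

Stitches: 319 × 29/26 = 355.81 → 356.
Rows: 1168 × 33/34 = 1133.65 → 1134.

Cast on 356 stitches; work 1134 rows.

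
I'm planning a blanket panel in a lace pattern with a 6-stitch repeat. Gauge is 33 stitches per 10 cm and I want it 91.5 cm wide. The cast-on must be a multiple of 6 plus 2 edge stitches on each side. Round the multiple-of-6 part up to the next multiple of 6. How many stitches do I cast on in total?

33 / 10 = 3.3 sts per cm.
91.5 × 3.3 = 301.95 sts.
Less 4 edge sts → 297.95 for the repeat.
Next multiple of 6: 300.
Add back 4 edge sts → 304.

CO 304 sts.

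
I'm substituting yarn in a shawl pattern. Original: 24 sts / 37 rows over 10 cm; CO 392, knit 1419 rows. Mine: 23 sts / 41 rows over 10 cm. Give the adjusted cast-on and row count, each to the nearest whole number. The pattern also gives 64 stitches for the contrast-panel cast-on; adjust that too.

Cast on 376 stitches; work 1572 rows; contrast-panel cast-on 61 stitches.

Stitches: 392 × 23/24 = 375.67 → 376.
Rows: 1419 × 41/37 = 1572.41 → 1572.
contrast-panel cast-on: 64 × 23/24 = 61.33 → 61.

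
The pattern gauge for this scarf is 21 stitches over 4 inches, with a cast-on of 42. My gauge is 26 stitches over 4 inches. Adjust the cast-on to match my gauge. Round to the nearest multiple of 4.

CO 52 sts.

Scale factor = 26 / 21 = 1.238.
42 × 26 / 21 = 52.00 sts.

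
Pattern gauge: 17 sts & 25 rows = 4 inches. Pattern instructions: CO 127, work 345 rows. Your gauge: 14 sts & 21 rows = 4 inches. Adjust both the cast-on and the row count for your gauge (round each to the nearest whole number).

Cast on 105 stitches; work 290 rows.

Stitches: 127 × 14/17 = 104.59 → 105.
Rows: 345 × 21/25 = 289.80 → 290.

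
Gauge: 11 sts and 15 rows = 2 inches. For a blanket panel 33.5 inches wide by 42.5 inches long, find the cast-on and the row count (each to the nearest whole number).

Cast on 184 stitches and work 319 rows.

Stitch gauge = 11/2 = 5.5 sts/in; 33.5 × 5.5 = 184.25 → 184 sts.
Row gauge = 15/2 = 7.5 rows/in; 42.5 × 7.5 = 318.75 → 319 rows.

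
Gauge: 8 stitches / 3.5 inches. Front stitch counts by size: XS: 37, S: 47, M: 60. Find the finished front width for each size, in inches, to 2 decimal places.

XS 16.19 inches; S 20.56 inches; M 26.25 inches.

8/3.5 = 2.286 sts per in.
XS: 37 / 2.286 = 16.188 → 16.19 in.
S: 47 / 2.286 = 20.562 → 20.56 in.
M: 60 / 2.286 = 26.250 → 26.25 in.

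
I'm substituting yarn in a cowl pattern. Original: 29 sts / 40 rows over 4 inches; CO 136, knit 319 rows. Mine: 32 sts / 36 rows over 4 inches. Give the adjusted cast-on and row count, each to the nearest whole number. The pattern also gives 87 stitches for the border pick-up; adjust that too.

Stitches: 136 × 32/29 = 150.07 → 150.
Rows: 319 × 36/40 = 287.10 → 287.
border pick-up: 87 × 32/29 = 96.00 → 96.

Cast on 150 stitches; work 287 rows; border pick-up 96 stitches.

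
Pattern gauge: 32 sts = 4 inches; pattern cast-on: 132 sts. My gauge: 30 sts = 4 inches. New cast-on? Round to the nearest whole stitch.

Scale factor = 30 / 32 = 0.938.
132 × 30 / 32 = 123.75 sts.
→ 124 sts.

Cast on 124 stitches.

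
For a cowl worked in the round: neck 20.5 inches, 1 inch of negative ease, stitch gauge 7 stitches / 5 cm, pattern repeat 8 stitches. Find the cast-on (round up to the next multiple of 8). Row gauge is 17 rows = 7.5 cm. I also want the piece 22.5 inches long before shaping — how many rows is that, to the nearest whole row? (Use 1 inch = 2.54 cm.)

Finished = 20.5 − 1 = 19.5 inches.
19.5 inches × 2.54 = 49.53 cm.
7/5 = 1.4 sts per cm; 49.53 × 1.4 = 69.34 sts.
Next multiple of 8 → 72.
22.5 inches = 57.15 cm; × 2.267 = 129.54 → 130 rows.

Cast on 72 stitches; work 130 rows.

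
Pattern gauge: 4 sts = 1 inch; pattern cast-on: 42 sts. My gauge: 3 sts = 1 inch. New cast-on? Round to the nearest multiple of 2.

Cast on 32 stitches.

Scale factor = 3 / 4 = 0.750.
42 × 3 / 4 = 31.50 sts.
→ 32 sts.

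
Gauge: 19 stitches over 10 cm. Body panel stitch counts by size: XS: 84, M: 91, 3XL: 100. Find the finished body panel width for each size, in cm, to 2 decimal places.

XS 44.21 cm; M 47.89 cm; 3XL 52.63 cm.

19/10 = 1.9 sts per cm.
XS: 84 / 1.9 = 44.211 → 44.21 cm.
M: 91 / 1.9 = 47.895 → 47.89 cm.
3XL: 100 / 1.9 = 52.632 → 52.63 cm.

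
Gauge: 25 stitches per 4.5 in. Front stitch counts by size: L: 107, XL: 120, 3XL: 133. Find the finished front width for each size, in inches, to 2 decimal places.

L 19.26 inches; XL 21.60 inches; 3XL 23.94 inches.

25/4.5 = 5.556 sts per in.
L: 107 / 5.556 = 19.260 → 19.26 in.
XL: 120 / 5.556 = 21.600 → 21.60 in.
3XL: 133 / 5.556 = 23.940 → 23.94 in.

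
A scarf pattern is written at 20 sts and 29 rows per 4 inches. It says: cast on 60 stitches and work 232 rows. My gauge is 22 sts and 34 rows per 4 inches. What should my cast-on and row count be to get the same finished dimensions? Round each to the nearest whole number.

Cast on 66 stitches; work 272 rows.

Stitches: 60 × 22/20 = 66.00 → 66.
Rows: 232 × 34/29 = 272.00 → 272.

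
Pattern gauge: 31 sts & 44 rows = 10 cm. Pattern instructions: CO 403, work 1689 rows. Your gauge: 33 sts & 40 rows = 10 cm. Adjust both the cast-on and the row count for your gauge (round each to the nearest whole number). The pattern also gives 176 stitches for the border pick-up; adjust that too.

Cast on 429 stitches; work 1535 rows; border pick-up 187 stitches.

Stitches: 403 × 33/31 = 429.00 → 429.
Rows: 1689 × 40/44 = 1535.45 → 1535.
border pick-up: 176 × 33/31 = 187.35 → 187.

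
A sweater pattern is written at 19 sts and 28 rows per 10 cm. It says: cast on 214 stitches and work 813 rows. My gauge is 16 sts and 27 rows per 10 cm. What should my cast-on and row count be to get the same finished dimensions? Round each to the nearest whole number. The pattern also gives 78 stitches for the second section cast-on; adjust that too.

Stitches: 214 × 16/19 = 180.21 → 180.
Rows: 813 × 27/28 = 783.96 → 784.
second section cast-on: 78 × 16/19 = 65.68 → 66.

Cast on 180 stitches; work 784 rows; second section cast-on 66 stitches.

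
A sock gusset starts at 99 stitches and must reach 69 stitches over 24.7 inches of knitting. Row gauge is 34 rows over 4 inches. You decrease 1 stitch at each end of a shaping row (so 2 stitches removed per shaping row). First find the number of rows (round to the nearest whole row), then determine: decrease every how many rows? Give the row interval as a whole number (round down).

Rows = 24.7 × 8.5 = 209.9 → 210 rows.
Stitches to remove: 30 → 15 shaping rows (at 2 st each).
210 / 15 = 14.00 → every 14 rows.

Decrease every 14th row.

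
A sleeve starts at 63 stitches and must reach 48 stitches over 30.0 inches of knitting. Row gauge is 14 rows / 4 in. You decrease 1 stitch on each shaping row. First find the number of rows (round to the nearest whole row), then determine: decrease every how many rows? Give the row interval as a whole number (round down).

Rows = 30.0 × 3.5 = 105.0 → 105 rows.
Stitches to remove: 15 → 15 shaping rows (at 1 st each).
105 / 15 = 7.00 → every 7 rows.

Decrease every 7th row.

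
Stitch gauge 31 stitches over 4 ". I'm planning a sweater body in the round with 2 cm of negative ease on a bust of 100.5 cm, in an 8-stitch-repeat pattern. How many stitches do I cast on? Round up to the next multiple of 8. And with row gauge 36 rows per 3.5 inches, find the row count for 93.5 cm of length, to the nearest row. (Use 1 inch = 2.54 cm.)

Finished = 100.5 − 2 = 98.5 cm.
98.5 cm × 1/2.54 = 38.78 inches.
31/4 = 7.75 sts per in; 38.78 × 7.75 = 300.54 sts.
Next multiple of 8 → 304.
93.5 cm = 36.81 inches; × 10.286 = 378.63 → 379 rows.

Cast on 304 stitches; work 379 rows.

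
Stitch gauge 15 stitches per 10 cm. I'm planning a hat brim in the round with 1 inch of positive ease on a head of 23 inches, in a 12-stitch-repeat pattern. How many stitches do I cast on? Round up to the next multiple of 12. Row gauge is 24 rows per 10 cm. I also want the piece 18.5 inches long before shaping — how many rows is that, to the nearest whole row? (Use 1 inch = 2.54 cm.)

Cast on 96 stitches; work 113 rows.

Finished = 23 + 1 = 24 inches.
24 inches × 2.54 = 60.96 cm.
15/10 = 1.5 sts per cm; 60.96 × 1.5 = 91.44 sts.
Next multiple of 12 → 96.
18.5 inches = 46.99 cm; × 2.4 = 112.78 → 113 rows.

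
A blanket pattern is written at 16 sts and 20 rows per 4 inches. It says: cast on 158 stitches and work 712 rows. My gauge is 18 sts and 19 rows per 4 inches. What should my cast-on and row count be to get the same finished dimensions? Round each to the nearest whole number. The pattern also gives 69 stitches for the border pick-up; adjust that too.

Cast on 178 stitches; work 676 rows; border pick-up 78 stitches.

Stitches: 158 × 18/16 = 177.75 → 178.
Rows: 712 × 19/20 = 676.40 → 676.
border pick-up: 69 × 18/16 = 77.62 → 78.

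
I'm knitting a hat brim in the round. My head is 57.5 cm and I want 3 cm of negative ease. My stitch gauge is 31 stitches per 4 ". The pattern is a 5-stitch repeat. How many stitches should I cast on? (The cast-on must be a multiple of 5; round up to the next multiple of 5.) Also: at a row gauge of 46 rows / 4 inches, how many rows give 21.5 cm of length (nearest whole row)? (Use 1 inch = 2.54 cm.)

Cast on 170 stitches; work 97 rows.

Finished = 57.5 − 3 = 54.5 cm.
54.5 cm × 1/2.54 = 21.46 inches.
31/4 = 7.75 sts per in; 21.46 × 7.75 = 166.29 sts.
Next multiple of 5 → 170.
21.5 cm = 8.46 inches; × 11.5 = 97.34 → 97 rows.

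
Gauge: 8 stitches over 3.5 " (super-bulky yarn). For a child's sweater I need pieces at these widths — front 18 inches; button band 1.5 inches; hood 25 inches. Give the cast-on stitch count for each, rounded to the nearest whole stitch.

front 41; button band 3; hood 57.

Rate = 8/3.5 = 2.286 sts per in.
front: 18 × 2.286 = 41.14 → 41.
button band: 1.5 × 2.286 = 3.43 → 3.
hood: 25 × 2.286 = 57.14 → 57.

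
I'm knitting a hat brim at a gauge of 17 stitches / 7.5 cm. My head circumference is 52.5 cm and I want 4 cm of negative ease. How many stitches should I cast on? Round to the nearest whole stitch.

Cast on 110 stitches.

Finished = 52.5 − 4 = 48.5 cm.
17 / 7.5 = 2.267 sts per cm.
48.50 × 2.267 = 109.93 sts.
→ 110 sts.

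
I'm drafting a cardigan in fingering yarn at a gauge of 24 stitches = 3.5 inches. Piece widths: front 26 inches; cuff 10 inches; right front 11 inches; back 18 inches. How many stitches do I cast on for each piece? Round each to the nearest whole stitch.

Rate = 24/3.5 = 6.857 sts per in.
front: 26 × 6.857 = 178.29 → 178.
cuff: 10 × 6.857 = 68.57 → 69.
right front: 11 × 6.857 = 75.43 → 75.
back: 18 × 6.857 = 123.43 → 123.

front 178; cuff 69; right front 75; back 123.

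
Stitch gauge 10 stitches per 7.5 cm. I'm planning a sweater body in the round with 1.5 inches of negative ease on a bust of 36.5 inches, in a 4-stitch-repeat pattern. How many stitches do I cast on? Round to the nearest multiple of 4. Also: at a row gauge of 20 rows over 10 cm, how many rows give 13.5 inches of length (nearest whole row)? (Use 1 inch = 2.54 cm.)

Cast on 120 stitches; work 69 rows.

Finished = 36.5 − 1.5 = 35 inches.
35 inches × 2.54 = 88.90 cm.
10/7.5 = 1.333 sts per cm; 88.90 × 1.333 = 118.53 sts.
Nearest multiple of 4 → 120.
13.5 inches = 34.29 cm; × 2 = 68.58 → 69 rows.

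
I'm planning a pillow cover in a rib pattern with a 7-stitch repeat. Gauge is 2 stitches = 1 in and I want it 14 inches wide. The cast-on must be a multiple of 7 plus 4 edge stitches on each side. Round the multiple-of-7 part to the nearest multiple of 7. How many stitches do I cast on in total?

29 stitches.

2 / 1 = 2 sts per inch.
14 × 2 = 28.00 sts.
Less 8 edge sts → 20.00 for the repeat.
Nearest multiple of 7: 21.
Add back 8 edge sts → 29.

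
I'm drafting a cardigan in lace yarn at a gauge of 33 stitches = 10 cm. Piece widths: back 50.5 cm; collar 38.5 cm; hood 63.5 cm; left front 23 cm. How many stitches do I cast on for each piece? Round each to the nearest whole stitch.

Rate = 33/10 = 3.3 sts per cm.
back: 50.5 × 3.3 = 166.65 → 167.
collar: 38.5 × 3.3 = 127.05 → 127.
hood: 63.5 × 3.3 = 209.55 → 210.
left front: 23 × 3.3 = 75.90 → 76.

back 167; collar 127; hood 210; left front 76.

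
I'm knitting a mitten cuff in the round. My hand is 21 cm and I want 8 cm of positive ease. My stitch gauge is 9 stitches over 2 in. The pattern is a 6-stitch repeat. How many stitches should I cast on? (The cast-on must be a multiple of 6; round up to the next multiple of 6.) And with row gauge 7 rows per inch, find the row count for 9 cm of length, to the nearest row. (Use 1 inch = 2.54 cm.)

Finished = 21 + 8 = 29 cm.
29 cm × 1/2.54 = 11.42 inches.
9/2 = 4.5 sts per in; 11.42 × 4.5 = 51.38 sts.
Next multiple of 6 → 54.
9 cm = 3.54 inches; × 7 = 24.80 → 25 rows.

Cast on 54 stitches; work 25 rows.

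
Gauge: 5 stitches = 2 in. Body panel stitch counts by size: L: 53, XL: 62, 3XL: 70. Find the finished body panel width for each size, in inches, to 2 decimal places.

5/2 = 2.5 sts per in.
L: 53 / 2.5 = 21.200 → 21.20 in.
XL: 62 / 2.5 = 24.800 → 24.80 in.
3XL: 70 / 2.5 = 28.000 → 28.00 in.

L 21.20 inches; XL 24.80 inches; 3XL 28.00 inches.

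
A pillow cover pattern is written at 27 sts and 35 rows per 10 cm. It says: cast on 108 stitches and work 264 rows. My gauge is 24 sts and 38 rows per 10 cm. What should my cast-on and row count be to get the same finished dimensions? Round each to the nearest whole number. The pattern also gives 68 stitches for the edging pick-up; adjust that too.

Cast on 96 stitches; work 287 rows; edging pick-up 60 stitches.

Stitches: 108 × 24/27 = 96.00 → 96.
Rows: 264 × 38/35 = 286.63 → 287.
edging pick-up: 68 × 24/27 = 60.44 → 60.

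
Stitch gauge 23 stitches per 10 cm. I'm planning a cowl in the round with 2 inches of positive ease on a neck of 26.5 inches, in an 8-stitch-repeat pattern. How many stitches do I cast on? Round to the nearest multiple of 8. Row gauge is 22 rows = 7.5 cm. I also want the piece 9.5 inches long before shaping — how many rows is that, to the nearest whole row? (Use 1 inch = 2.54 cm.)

Cast on 168 stitches; work 71 rows.

Finished = 26.5 + 2 = 28.5 inches.
28.5 inches × 2.54 = 72.39 cm.
23/10 = 2.3 sts per cm; 72.39 × 2.3 = 166.50 sts.
Nearest multiple of 8 → 168.
9.5 inches = 24.13 cm; × 2.933 = 70.78 → 71 rows.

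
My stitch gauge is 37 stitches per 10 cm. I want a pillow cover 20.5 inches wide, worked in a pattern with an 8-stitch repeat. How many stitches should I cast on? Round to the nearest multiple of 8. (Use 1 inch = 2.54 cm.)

20.5 in = 20.5 × 2.54 = 52.07 cm.
37 / 10 = 3.7 sts/cm.
52.07 × 3.7 = 192.66 sts.
→ 192.

CO 192 sts.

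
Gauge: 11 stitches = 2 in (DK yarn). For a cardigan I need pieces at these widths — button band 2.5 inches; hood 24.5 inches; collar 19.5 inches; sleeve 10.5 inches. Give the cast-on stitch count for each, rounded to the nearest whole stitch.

button band 14; hood 135; collar 107; sleeve 58.

Rate = 11/2 = 5.5 sts per in.
button band: 2.5 × 5.5 = 13.75 → 14.
hood: 24.5 × 5.5 = 134.75 → 135.
collar: 19.5 × 5.5 = 107.25 → 107.
sleeve: 10.5 × 5.5 = 57.75 → 58.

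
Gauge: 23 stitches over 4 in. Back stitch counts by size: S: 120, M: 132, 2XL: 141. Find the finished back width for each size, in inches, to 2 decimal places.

23/4 = 5.75 sts per in.
S: 120 / 5.75 = 20.870 → 20.87 in.
M: 132 / 5.75 = 22.957 → 22.96 in.
2XL: 141 / 5.75 = 24.522 → 24.52 in.

S 20.87 inches; M 22.96 inches; 2XL 24.52 inches.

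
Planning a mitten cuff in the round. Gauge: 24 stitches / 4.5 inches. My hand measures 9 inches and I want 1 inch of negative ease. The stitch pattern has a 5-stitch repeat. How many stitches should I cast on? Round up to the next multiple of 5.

45 stitches.

Finished = 9 − 1 = 8 inches.
24 / 4.5 = 5.333 sts/in.
8 × 5.333 = 42.67 sts.
Next multiple of 5: 45.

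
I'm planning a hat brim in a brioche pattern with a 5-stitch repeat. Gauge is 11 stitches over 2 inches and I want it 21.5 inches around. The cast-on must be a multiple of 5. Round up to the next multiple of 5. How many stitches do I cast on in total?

CO 120 sts.

11 / 2 = 5.5 sts per inch.
21.5 × 5.5 = 118.25 sts.
Next multiple of 5: 120.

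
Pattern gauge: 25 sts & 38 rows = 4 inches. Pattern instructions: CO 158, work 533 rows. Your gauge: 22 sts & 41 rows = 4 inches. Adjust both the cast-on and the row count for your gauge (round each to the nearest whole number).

Stitches: 158 × 22/25 = 139.04 → 139.
Rows: 533 × 41/38 = 575.08 → 575.

Cast on 139 stitches; work 575 rows.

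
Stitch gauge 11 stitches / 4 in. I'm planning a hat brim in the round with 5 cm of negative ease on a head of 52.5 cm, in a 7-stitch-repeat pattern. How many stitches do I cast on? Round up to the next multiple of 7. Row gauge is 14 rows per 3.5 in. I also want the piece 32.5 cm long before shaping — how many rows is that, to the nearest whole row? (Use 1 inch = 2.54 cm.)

Finished = 52.5 − 5 = 47.5 cm.
47.5 cm × 1/2.54 = 18.70 inches.
11/4 = 2.75 sts per in; 18.70 × 2.75 = 51.43 sts.
Next multiple of 7 → 56.
32.5 cm = 12.80 inches; × 4 = 51.18 → 51 rows.

Cast on 56 stitches; work 51 rows.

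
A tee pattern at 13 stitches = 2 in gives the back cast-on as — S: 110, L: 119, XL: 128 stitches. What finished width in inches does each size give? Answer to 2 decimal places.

13/2 = 6.5 sts per in.
S: 110 / 6.5 = 16.923 → 16.92 in.
L: 119 / 6.5 = 18.308 → 18.31 in.
XL: 128 / 6.5 = 19.692 → 19.69 in.

S 16.92 inches; L 18.31 inches; XL 19.69 inches.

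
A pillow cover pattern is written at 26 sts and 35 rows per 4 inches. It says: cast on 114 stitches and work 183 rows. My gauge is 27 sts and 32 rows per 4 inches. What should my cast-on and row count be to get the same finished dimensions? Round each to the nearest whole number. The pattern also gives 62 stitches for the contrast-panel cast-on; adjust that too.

Cast on 118 stitches; work 167 rows; contrast-panel cast-on 64 stitches.

Stitches: 114 × 27/26 = 118.38 → 118.
Rows: 183 × 32/35 = 167.31 → 167.
contrast-panel cast-on: 62 × 27/26 = 64.38 → 64.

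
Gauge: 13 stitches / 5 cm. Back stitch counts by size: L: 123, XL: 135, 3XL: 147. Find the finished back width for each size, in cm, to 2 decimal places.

13/5 = 2.6 sts per cm.
L: 123 / 2.6 = 47.308 → 47.31 cm.
XL: 135 / 2.6 = 51.923 → 51.92 cm.
3XL: 147 / 2.6 = 56.538 → 56.54 cm.

L 47.31 cm; XL 51.92 cm; 3XL 56.54 cm.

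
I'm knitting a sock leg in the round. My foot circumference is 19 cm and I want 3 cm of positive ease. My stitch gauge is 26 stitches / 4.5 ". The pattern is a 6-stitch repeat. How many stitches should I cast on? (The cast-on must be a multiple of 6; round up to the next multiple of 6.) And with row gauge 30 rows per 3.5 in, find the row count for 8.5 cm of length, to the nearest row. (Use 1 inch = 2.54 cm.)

Cast on 54 stitches; work 29 rows.

Finished = 19 + 3 = 22 cm.
22 cm × 1/2.54 = 8.66 inches.
26/4.5 = 5.778 sts per in; 8.66 × 5.778 = 50.04 sts.
Next multiple of 6 → 54.
8.5 cm = 3.35 inches; × 8.571 = 28.68 → 29 rows.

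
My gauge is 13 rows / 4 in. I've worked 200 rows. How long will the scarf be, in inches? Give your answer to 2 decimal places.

13 rows / 4 inch = 3.25 rows per inch.
200 / 3.25 = 61.538 inches.

61.54 inches.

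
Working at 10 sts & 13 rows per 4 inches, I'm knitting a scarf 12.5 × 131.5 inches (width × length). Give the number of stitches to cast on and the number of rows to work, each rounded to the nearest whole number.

Stitch gauge = 10/4 = 2.5 sts/in; 12.5 × 2.5 = 31.25 → 31 sts.
Row gauge = 13/4 = 3.25 rows/in; 131.5 × 3.25 = 427.38 → 427 rows.

Cast on 31 stitches and work 427 rows.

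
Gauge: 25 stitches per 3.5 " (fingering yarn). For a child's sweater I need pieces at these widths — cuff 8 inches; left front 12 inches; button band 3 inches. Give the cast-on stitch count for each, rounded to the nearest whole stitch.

Rate = 25/3.5 = 7.143 sts per in.
cuff: 8 × 7.143 = 57.14 → 57.
left front: 12 × 7.143 = 85.71 → 86.
button band: 3 × 7.143 = 21.43 → 21.

cuff 57; left front 86; button band 21.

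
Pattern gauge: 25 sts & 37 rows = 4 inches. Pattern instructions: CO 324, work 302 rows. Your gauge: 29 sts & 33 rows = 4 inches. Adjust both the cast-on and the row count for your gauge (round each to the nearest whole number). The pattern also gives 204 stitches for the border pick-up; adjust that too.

Stitches: 324 × 29/25 = 375.84 → 376.
Rows: 302 × 33/37 = 269.35 → 269.
border pick-up: 204 × 29/25 = 236.64 → 237.

Cast on 376 stitches; work 269 rows; border pick-up 237 stitches.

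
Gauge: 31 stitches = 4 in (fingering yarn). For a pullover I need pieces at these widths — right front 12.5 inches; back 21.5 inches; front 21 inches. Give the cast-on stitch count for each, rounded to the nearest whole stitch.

Rate = 31/4 = 7.75 sts per in.
right front: 12.5 × 7.75 = 96.88 → 97.
back: 21.5 × 7.75 = 166.62 → 167.
front: 21 × 7.75 = 162.75 → 163.

right front 97; back 167; front 163.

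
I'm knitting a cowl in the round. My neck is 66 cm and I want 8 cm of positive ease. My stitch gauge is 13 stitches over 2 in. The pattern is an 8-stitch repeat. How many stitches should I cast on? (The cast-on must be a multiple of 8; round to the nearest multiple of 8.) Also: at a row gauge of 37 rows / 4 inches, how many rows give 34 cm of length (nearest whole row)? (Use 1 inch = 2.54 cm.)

Cast on 192 stitches; work 124 rows.

Finished = 66 + 8 = 74 cm.
74 cm × 1/2.54 = 29.13 inches.
13/2 = 6.5 sts per in; 29.13 × 6.5 = 189.37 sts.
Nearest multiple of 8 → 192.
34 cm = 13.39 inches; × 9.25 = 123.82 → 124 rows.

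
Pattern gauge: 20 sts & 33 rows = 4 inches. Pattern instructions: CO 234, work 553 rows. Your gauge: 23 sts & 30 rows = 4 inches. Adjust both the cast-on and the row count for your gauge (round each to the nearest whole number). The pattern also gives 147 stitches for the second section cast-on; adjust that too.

Stitches: 234 × 23/20 = 269.10 → 269.
Rows: 553 × 30/33 = 502.73 → 503.
second section cast-on: 147 × 23/20 = 169.05 → 169.

Cast on 269 stitches; work 503 rows; second section cast-on 169 stitches.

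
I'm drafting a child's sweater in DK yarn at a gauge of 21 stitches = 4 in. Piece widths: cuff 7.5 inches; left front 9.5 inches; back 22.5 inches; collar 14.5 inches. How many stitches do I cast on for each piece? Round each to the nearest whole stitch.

Rate = 21/4 = 5.25 sts per in.
cuff: 7.5 × 5.25 = 39.38 → 39.
left front: 9.5 × 5.25 = 49.88 → 50.
back: 22.5 × 5.25 = 118.12 → 118.
collar: 14.5 × 5.25 = 76.12 → 76.

cuff 39; left front 50; back 118; collar 76.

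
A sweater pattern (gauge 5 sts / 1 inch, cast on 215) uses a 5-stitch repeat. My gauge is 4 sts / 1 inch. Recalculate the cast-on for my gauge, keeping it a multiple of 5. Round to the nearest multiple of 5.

Cast on 170 stitches.

215 × 4 / 5 = 172.00.
Nearest multiple of 5: 170.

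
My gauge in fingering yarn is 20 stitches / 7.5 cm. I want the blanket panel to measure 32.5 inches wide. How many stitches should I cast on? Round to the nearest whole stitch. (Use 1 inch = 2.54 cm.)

32.5 in = 82.55 cm.
20 stitches / 7.5 cm = 2.667 stitches per cm.
82.55 × 2.667 = 220.13 stitches.
Round to nearest → 220.

CO 220 sts.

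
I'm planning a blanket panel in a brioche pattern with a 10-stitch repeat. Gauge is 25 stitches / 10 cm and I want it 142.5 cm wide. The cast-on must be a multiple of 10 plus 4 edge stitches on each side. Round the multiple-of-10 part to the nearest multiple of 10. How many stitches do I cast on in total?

CO 358 sts.

25 / 10 = 2.5 sts per cm.
142.5 × 2.5 = 356.25 sts.
Less 8 edge sts → 348.25 for the repeat.
Nearest multiple of 10: 350.
Add back 8 edge sts → 358.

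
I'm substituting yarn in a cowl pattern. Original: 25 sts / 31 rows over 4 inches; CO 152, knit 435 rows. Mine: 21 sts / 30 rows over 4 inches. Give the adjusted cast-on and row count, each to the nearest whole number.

Stitches: 152 × 21/25 = 127.68 → 128.
Rows: 435 × 30/31 = 420.97 → 421.

Cast on 128 stitches; work 421 rows.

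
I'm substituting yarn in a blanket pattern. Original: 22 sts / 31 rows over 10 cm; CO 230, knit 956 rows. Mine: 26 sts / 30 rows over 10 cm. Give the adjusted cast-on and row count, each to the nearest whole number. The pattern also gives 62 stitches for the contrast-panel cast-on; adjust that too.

Stitches: 230 × 26/22 = 271.82 → 272.
Rows: 956 × 30/31 = 925.16 → 925.
contrast-panel cast-on: 62 × 26/22 = 73.27 → 73.

Cast on 272 stitches; work 925 rows; contrast-panel cast-on 73 stitches.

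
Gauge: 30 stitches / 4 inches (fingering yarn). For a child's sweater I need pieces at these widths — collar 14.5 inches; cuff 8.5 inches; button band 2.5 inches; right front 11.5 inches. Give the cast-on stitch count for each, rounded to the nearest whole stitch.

collar 109; cuff 64; button band 19; right front 86.

Rate = 30/4 = 7.5 sts per in.
collar: 14.5 × 7.5 = 108.75 → 109.
cuff: 8.5 × 7.5 = 63.75 → 64.
button band: 2.5 × 7.5 = 18.75 → 19.
right front: 11.5 × 7.5 = 86.25 → 86.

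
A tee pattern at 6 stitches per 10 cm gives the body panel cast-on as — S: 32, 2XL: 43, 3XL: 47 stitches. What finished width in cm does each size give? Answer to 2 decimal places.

6/10 = 0.6 sts per cm.
S: 32 / 0.6 = 53.333 → 53.33 cm.
2XL: 43 / 0.6 = 71.667 → 71.67 cm.
3XL: 47 / 0.6 = 78.333 → 78.33 cm.

S 53.33 cm; 2XL 71.67 cm; 3XL 78.33 cm.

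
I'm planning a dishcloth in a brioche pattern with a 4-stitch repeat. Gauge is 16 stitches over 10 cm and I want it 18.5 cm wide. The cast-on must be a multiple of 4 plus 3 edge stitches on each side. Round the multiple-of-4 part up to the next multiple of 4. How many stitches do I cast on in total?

16 / 10 = 1.6 sts per cm.
18.5 × 1.6 = 29.60 sts.
Less 6 edge sts → 23.60 for the repeat.
Next multiple of 4: 24.
Add back 6 edge sts → 30.

30 stitches.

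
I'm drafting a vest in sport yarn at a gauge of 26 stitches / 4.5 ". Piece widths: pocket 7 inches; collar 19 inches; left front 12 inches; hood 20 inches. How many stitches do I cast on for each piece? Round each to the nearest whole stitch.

pocket 40; collar 110; left front 69; hood 116.

Rate = 26/4.5 = 5.778 sts per in.
pocket: 7 × 5.778 = 40.44 → 40.
collar: 19 × 5.778 = 109.78 → 110.
left front: 12 × 5.778 = 69.33 → 69.
hood: 20 × 5.778 = 115.56 → 116.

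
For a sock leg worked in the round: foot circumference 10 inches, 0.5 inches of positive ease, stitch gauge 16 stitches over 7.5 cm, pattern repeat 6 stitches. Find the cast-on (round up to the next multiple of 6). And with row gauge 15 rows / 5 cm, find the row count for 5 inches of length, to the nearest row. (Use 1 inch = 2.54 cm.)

Cast on 60 stitches; work 38 rows.

Finished = 10 + 0.5 = 10.5 inches.
10.5 inches × 2.54 = 26.67 cm.
16/7.5 = 2.133 sts per cm; 26.67 × 2.133 = 56.90 sts.
Next multiple of 6 → 60.
5 inches = 12.70 cm; × 3 = 38.10 → 38 rows.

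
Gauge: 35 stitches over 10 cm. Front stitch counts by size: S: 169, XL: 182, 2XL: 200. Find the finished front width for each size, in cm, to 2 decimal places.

S 48.29 cm; XL 52.00 cm; 2XL 57.14 cm.

35/10 = 3.5 sts per cm.
S: 169 / 3.5 = 48.286 → 48.29 cm.
XL: 182 / 3.5 = 52.000 → 52.00 cm.
2XL: 200 / 3.5 = 57.143 → 57.14 cm.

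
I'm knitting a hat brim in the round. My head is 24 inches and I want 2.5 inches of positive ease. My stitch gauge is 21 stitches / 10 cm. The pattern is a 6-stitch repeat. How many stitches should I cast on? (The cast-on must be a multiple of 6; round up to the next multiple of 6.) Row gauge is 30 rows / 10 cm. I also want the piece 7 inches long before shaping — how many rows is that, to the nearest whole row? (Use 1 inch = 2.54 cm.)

Cast on 144 stitches; work 53 rows.

Finished = 24 + 2.5 = 26.5 inches.
26.5 inches × 2.54 = 67.31 cm.
21/10 = 2.1 sts per cm; 67.31 × 2.1 = 141.35 sts.
Next multiple of 6 → 144.
7 inches = 17.78 cm; × 3 = 53.34 → 53 rows.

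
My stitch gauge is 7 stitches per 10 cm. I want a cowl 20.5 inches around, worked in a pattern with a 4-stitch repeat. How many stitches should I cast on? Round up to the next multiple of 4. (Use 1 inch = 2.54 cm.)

CO 40 sts.

20.5 in = 20.5 × 2.54 = 52.07 cm.
7 / 10 = 0.7 sts/cm.
52.07 × 0.7 = 36.45 sts.
→ 40.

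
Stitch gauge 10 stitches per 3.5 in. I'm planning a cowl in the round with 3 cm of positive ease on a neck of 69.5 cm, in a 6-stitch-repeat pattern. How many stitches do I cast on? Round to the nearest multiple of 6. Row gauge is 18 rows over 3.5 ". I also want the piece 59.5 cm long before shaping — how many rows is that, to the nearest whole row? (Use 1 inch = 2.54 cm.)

Finished = 69.5 + 3 = 72.5 cm.
72.5 cm × 1/2.54 = 28.54 inches.
10/3.5 = 2.857 sts per in; 28.54 × 2.857 = 81.55 sts.
Nearest multiple of 6 → 84.
59.5 cm = 23.43 inches; × 5.143 = 120.47 → 120 rows.

Cast on 84 stitches; work 120 rows.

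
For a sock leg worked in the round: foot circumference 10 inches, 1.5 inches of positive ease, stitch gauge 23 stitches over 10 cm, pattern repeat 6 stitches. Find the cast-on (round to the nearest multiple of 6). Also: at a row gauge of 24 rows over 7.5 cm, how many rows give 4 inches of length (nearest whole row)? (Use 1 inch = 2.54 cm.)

Finished = 10 + 1.5 = 11.5 inches.
11.5 inches × 2.54 = 29.21 cm.
23/10 = 2.3 sts per cm; 29.21 × 2.3 = 67.18 sts.
Nearest multiple of 6 → 66.
4 inches = 10.16 cm; × 3.2 = 32.51 → 33 rows.

Cast on 66 stitches; work 33 rows.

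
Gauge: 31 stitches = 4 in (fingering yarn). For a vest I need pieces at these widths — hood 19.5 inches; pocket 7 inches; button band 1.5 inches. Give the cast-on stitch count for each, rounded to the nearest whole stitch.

hood 151; pocket 54; button band 12.

Rate = 31/4 = 7.75 sts per in.
hood: 19.5 × 7.75 = 151.12 → 151.
pocket: 7 × 7.75 = 54.25 → 54.
button band: 1.5 × 7.75 = 11.62 → 12.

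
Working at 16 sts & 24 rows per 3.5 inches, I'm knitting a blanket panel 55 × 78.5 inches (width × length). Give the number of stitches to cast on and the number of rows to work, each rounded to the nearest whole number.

Stitch gauge = 16/3.5 = 4.571 sts/in; 55 × 4.571 = 251.43 → 251 sts.
Row gauge = 24/3.5 = 6.857 rows/in; 78.5 × 6.857 = 538.29 → 538 rows.

Cast on 251 stitches and work 538 rows.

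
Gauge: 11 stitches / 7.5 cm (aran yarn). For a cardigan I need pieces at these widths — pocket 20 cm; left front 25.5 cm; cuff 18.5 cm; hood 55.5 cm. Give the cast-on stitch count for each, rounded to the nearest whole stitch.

pocket 29; left front 37; cuff 27; hood 81.

Rate = 11/7.5 = 1.467 sts per cm.
pocket: 20 × 1.467 = 29.33 → 29.
left front: 25.5 × 1.467 = 37.40 → 37.
cuff: 18.5 × 1.467 = 27.13 → 27.
hood: 55.5 × 1.467 = 81.40 → 81.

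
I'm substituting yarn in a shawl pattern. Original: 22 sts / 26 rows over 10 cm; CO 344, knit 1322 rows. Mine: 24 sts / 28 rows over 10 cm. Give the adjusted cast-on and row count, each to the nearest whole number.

Cast on 375 stitches; work 1424 rows.

Stitches: 344 × 24/22 = 375.27 → 375.
Rows: 1322 × 28/26 = 1423.69 → 1424.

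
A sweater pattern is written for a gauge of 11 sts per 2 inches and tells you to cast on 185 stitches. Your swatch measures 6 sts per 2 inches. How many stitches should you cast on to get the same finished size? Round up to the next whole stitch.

101 stitches.

Scale factor = 6 / 11 = 0.545.
185 × 6 / 11 = 100.91 sts.
→ 101 sts.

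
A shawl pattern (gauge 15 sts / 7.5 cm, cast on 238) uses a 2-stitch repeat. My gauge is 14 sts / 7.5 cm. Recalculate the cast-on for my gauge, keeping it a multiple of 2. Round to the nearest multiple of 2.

222 stitches.

238 × 14 / 15 = 222.13.
Nearest multiple of 2: 222.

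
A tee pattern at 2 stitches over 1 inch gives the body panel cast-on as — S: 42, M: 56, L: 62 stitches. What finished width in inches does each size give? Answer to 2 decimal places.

2/1 = 2 sts per in.
S: 42 / 2 = 21.000 → 21.00 in.
M: 56 / 2 = 28.000 → 28.00 in.
L: 62 / 2 = 31.000 → 31.00 in.

S 21.00 inches; M 28.00 inches; L 31.00 inches.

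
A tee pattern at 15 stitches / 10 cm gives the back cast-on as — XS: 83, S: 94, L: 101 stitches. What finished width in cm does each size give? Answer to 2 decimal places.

15/10 = 1.5 sts per cm.
XS: 83 / 1.5 = 55.333 → 55.33 cm.
S: 94 / 1.5 = 62.667 → 62.67 cm.
L: 101 / 1.5 = 67.333 → 67.33 cm.

XS 55.33 cm; S 62.67 cm; L 67.33 cm.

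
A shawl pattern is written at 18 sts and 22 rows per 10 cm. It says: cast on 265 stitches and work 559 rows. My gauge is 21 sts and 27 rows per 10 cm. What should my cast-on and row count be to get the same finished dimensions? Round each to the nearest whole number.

Cast on 309 stitches; work 686 rows.

Stitches: 265 × 21/18 = 309.17 → 309.
Rows: 559 × 27/22 = 686.05 → 686.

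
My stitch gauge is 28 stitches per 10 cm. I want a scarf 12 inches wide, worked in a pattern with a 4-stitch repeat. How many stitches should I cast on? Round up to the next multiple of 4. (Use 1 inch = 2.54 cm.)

12 in = 12 × 2.54 = 30.48 cm.
28 / 10 = 2.8 sts/cm.
30.48 × 2.8 = 85.34 sts.
→ 88.

Cast on 88 stitches.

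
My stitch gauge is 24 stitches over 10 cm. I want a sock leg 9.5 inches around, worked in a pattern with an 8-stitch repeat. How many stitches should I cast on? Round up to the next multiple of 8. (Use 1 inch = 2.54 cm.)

9.5 in = 9.5 × 2.54 = 24.13 cm.
24 / 10 = 2.4 sts/cm.
24.13 × 2.4 = 57.91 sts.
→ 64.

64 stitches.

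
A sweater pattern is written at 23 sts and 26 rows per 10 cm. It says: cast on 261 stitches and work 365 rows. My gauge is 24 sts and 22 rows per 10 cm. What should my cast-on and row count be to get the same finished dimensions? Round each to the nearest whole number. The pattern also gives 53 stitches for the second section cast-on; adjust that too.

Cast on 272 stitches; work 309 rows; second section cast-on 55 stitches.

Stitches: 261 × 24/23 = 272.35 → 272.
Rows: 365 × 22/26 = 308.85 → 309.
second section cast-on: 53 × 24/23 = 55.30 → 55.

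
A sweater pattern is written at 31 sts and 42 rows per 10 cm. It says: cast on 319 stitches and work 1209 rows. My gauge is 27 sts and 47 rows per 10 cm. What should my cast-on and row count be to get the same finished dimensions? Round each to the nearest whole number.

Cast on 278 stitches; work 1353 rows.

Stitches: 319 × 27/31 = 277.84 → 278.
Rows: 1209 × 47/42 = 1352.93 → 1353.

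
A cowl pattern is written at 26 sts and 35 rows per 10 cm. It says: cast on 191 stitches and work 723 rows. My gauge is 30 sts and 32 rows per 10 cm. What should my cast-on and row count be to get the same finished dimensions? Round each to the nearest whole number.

Cast on 220 stitches; work 661 rows.

Stitches: 191 × 30/26 = 220.38 → 220.
Rows: 723 × 32/35 = 661.03 → 661.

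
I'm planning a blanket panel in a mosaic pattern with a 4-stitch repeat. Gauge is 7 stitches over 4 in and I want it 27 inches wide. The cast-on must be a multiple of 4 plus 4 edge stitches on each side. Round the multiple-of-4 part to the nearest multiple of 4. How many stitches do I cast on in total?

7 / 4 = 1.75 sts per inch.
27 × 1.75 = 47.25 sts.
Less 8 edge sts → 39.25 for the repeat.
Nearest multiple of 4: 40.
Add back 8 edge sts → 48.

Cast on 48 stitches.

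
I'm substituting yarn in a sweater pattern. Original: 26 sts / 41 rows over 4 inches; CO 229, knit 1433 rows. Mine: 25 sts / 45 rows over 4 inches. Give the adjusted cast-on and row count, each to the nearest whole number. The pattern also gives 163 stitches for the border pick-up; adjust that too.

Stitches: 229 × 25/26 = 220.19 → 220.
Rows: 1433 × 45/41 = 1572.80 → 1573.
border pick-up: 163 × 25/26 = 156.73 → 157.

Cast on 220 stitches; work 1573 rows; border pick-up 157 stitches.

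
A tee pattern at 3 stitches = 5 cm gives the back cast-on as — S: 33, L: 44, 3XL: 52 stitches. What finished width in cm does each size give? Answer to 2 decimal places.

S 55.00 cm; L 73.33 cm; 3XL 86.67 cm.

3/5 = 0.6 sts per cm.
S: 33 / 0.6 = 55.000 → 55.00 cm.
L: 44 / 0.6 = 73.333 → 73.33 cm.
3XL: 52 / 0.6 = 86.667 → 86.67 cm.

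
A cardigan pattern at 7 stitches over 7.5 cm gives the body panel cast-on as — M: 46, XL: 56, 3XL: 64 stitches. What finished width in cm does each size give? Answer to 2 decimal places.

M 49.29 cm; XL 60.00 cm; 3XL 68.57 cm.

7/7.5 = 0.933 sts per cm.
M: 46 / 0.933 = 49.286 → 49.29 cm.
XL: 56 / 0.933 = 60.000 → 60.00 cm.
3XL: 64 / 0.933 = 68.571 → 68.57 cm.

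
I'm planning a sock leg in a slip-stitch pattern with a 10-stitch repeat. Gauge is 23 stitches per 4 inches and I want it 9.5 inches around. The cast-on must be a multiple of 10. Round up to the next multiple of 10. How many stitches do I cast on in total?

23 / 4 = 5.75 sts per inch.
9.5 × 5.75 = 54.62 sts.
Next multiple of 10: 60.

60 stitches.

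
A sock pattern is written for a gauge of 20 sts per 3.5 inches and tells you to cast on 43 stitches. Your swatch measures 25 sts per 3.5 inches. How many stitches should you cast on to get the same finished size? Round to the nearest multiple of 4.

Cast on 52 stitches.

Scale factor = 25 / 20 = 1.250.
43 × 25 / 20 = 53.75 sts.
→ 52 sts.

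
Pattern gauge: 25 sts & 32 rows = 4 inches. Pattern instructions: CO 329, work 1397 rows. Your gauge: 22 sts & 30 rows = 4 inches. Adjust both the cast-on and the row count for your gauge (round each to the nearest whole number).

Stitches: 329 × 22/25 = 289.52 → 290.
Rows: 1397 × 30/32 = 1309.69 → 1310.

Cast on 290 stitches; work 1310 rows.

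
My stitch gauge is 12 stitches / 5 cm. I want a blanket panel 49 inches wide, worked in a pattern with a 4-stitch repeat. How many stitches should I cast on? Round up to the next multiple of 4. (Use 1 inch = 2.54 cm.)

CO 300 sts.

49 in = 49 × 2.54 = 124.46 cm.
12 / 5 = 2.4 sts/cm.
124.46 × 2.4 = 298.70 sts.
→ 300.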